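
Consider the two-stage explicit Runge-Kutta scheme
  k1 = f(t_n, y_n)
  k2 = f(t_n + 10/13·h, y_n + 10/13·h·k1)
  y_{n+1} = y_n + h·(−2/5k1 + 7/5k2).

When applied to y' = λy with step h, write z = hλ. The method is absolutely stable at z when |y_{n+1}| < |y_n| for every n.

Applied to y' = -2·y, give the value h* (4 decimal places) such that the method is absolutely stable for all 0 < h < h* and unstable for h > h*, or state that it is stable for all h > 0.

Set f=λy, z=hλ:
  k1=λy_n ⇒ h·k1=z·y_n;  k2=λ(1+10/13z)y_n ⇒ h·k2=z(1+10/13z)y_n
  y_{n+1}/y_n = 1 − 2/5z + 7/5z(1+10/13z) = 1 + z + 14/13z²
  ⇒ R(z) = 1 + z + 14/13z².

Solve |R(x)|<1 on ℝ⁻.
x=-0.94: |R|=1.0116
R=1: x+14/13x²=0 ⇒ x=−13/14=-0.9286; min R=1−1/(4·14/13)=0.7679>−1
Confirm numerically:
  x=-0.888: |R|=0.96120 <1
  x=-0.856: |R|=0.93310 <1
  x=-0.383: |R|=0.77497 <1
  x=-1.361: |R|=1.63381 >1
  x=-1.154: |R|=1.28016 >1
  x=-1.053: |R|=1.14110 >1
So |R|<1 on (-0.9286, 0).

(-0.9286,0); λ=-2 ⇒ h* = (13/14)/2 = 0.4643.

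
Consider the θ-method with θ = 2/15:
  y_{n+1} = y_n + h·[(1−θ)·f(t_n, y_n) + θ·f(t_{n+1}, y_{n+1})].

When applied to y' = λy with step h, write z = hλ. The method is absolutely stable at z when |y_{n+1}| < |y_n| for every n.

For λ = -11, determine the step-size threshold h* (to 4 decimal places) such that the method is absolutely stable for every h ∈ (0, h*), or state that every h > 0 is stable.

On y'=λy, z=hλ:
  y_{n+1} = y_n + z·[13/15·y_n + 2/15·y_{n+1}] ⇒ (1 − 2/15z)y_{n+1} = (1 + 13/15z)y_n
  R(z) = (1 + 13/15z)/(1 − 2/15z).

Need |R(x)|<1, x<0.
x=-0.38: |R|=0.6383
R=−1: 1+13/15x = −1+2/15x ⇒ -11/15x=2 ⇒ x=2/(-11/15)=-2.7273
Confirm numerically:
  x=-2.695: |R|=0.98259 <1
  x=-2.647: |R|=0.95649 <1
  x=-1.554: |R|=0.28728 <1
  x=-1.389: |R|=0.17195 <1
  x=-3.132: |R|=1.20937 >1
  x=-3.010: |R|=1.14795 >1
  x=-2.913: |R|=1.09810 >1
Stable set (-2.7273, 0).

(-2.7273,0); λ=-11 ⇒ h* = (30/11)/11 = 0.2479.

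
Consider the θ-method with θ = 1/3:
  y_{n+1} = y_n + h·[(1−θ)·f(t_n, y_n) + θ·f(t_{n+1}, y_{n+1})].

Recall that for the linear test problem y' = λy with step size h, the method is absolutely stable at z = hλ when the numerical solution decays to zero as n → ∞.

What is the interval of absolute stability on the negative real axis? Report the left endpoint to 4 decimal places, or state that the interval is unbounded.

(-6.0000, 0).

Test eqn y'=λy, z=hλ:
  y_{n+1} = y_n + z·[2/3·y_n + 1/3·y_{n+1}] ⇒ (1 − 1/3z)y_{n+1} = (1 + 2/3z)y_n
  Hence R(z) = (1 + 2/3z)/(1 − 1/3z).

Boundary: |R(x)|=1, x<0.
x=-1.8: |R|=0.1250
R=−1: 1+2/3x = −1+1/3x ⇒ -1/3x=2 ⇒ x=2/(-1/3)=-6.0000
Confirm numerically:
  x=-5.816: |R|=0.97913 <1
  x=-5.644: |R|=0.95882 <1
  x=-5.301: |R|=0.91579 <1
  x=-3.036: |R|=0.50895 <1
  x=-6.509: |R|=1.05353 >1
  x=-6.299: |R|=1.03215 >1
  x=-6.212: |R|=1.02301 >1
Interval (-6.0000, 0).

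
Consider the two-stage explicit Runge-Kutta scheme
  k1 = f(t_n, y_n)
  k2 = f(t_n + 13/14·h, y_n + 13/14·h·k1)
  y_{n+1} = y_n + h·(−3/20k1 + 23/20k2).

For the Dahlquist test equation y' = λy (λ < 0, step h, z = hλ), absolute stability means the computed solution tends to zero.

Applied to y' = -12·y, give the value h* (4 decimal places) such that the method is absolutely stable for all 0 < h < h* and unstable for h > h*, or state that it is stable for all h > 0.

(-0.9365,0); λ=-12 ⇒ h* = (280/299)/12 = 0.0780.

Test eqn y'=λy, z=hλ:
  k1=λy_n ⇒ h·k1=z·y_n;  k2=λ(1+13/14z)y_n ⇒ h·k2=z(1+13/14z)y_n
  y_{n+1}/y_n = 1 − 3/20z + 23/20z(1+13/14z) = 1 + z + 299/280z²
  R(z) = 1 + z + 299/280z².

Boundary: |R(x)|=1, x<0.
x=-1.41: |R|=1.7130
R=1: x+299/280x²=0 ⇒ x=−280/299=-0.9365; min R=1−1/(4·299/280)=0.7659>−1
Confirm numerically:
  x=-0.847: |R|=0.91909 <1
  x=-0.810: |R|=0.89062 <1
  x=-0.739: |R|=0.84418 <1
  x=-0.735: |R|=0.84188 <1
  x=-1.421: |R|=1.73526 >1
  x=-1.152: |R|=1.26516 >1
So |R|<1 on (-0.9365, 0).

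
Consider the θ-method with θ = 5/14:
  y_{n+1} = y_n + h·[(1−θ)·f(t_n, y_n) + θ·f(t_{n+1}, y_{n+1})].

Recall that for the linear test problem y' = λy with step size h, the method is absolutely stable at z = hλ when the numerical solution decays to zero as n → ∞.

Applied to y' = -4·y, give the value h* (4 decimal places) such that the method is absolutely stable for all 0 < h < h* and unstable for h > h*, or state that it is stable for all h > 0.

(-7.0000,0); λ=-4 ⇒ h* = (7)/4 = 1.7500.

On y'=λy, z=hλ:
  y_{n+1} = y_n + z·[9/14·y_n + 5/14·y_{n+1}] ⇒ (1 − 5/14z)y_{n+1} = (1 + 9/14z)y_n
  ⇒ R(z) = (1 + 9/14z)/(1 − 5/14z).

Need |R(x)|<1, x<0.
x=-1.02: |R|=0.2524
R=−1: 1+9/14x = −1+5/14x ⇒ -2/7x=2 ⇒ x=2/(-2/7)=-7.0000
Confirm numerically:
  x=-6.507: |R|=0.95762 <1
  x=-4.201: |R|=0.68016 <1
  x=-3.883: |R|=0.62687 <1
  x=-3.192: |R|=0.49159 <1
  x=-7.530: |R|=1.04105 >1
  x=-7.461: |R|=1.03594 >1
So |R|<1 on (-7.0000, 0).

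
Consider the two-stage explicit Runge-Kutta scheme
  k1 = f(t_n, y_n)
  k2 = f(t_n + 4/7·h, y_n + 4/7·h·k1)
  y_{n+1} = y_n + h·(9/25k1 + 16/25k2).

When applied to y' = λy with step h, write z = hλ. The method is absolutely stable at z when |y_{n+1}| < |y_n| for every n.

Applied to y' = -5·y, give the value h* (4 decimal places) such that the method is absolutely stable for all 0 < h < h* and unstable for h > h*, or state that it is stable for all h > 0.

(-2.7344,0); λ=-5 ⇒ h* = (175/64)/5 = 0.5469.

On y'=λy, z=hλ:
  k1=λy_n ⇒ h·k1=z·y_n;  k2=λ(1+4/7z)y_n ⇒ h·k2=z(1+4/7z)y_n
  y_{n+1}/y_n = 1 + 9/25z + 16/25z(1+4/7z) = 1 + z + 64/175z²
  ⇒ R(z) = 1 + z + 64/175z².

Boundary: |R(x)|=1, x<0.
x=-0.55: |R|=0.5606
R=1: x+64/175x²=0 ⇒ x=−175/64=-2.7344; min R=1−1/(4·64/175)=0.3164>−1
Confirm numerically:
  x=-1.494: |R|=0.32229 <1
  x=-1.467: |R|=0.32005 <1
  x=-1.386: |R|=0.31654 <1
  x=-1.111: |R|=0.34041 <1
  x=-3.053: |R|=1.35575 >1
  x=-3.034: |R|=1.33246 >1
  x=-2.859: |R|=1.13031 >1
Interval (-2.7344, 0).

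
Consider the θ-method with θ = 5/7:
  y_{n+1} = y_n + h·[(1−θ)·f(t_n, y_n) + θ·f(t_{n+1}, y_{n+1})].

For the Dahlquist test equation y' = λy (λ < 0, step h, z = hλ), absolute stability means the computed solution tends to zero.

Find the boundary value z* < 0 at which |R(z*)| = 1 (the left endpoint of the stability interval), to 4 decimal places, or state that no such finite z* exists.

interval (−∞, 0).

Test eqn y'=λy, z=hλ:
  y_{n+1} = y_n + z·[2/7·y_n + 5/7·y_{n+1}] ⇒ (1 − 5/7z)y_{n+1} = (1 + 2/7z)y_n
  so R(z) = (1 + 2/7z)/(1 − 5/7z).

Boundary: |R(x)|=1, x<0.
x=-1.44: |R|=0.2901
x=-2: |R|=0.1765
x=-10: |R|=0.2281
x=-100: |R|=0.3807
θ=5/7≥1/2 ⇒ |1+2/7x|<|1−5/7x| ∀x<0 ⇒ interval (−∞,0).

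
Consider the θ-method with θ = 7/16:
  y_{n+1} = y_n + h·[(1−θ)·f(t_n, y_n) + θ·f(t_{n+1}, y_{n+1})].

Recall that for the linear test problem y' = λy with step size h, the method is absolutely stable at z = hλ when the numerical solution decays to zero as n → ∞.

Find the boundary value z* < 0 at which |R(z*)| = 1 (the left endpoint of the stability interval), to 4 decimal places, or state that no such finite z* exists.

left endpoint -16.0000.

Test eqn y'=λy, z=hλ:
  y_{n+1} = y_n + z·[9/16·y_n + 7/16·y_{n+1}] ⇒ (1 − 7/16z)y_{n+1} = (1 + 9/16z)y_n
  so R(z) = (1 + 9/16z)/(1 − 7/16z).

Need |R(x)|<1, x<0.
x=-1.46: |R|=0.1091
R=−1: 1+9/16x = −1+7/16x ⇒ -1/8x=2 ⇒ x=2/(-1/8)=-16.0000
Confirm numerically:
  x=-15.820: |R|=0.99716 <1
  x=-15.459: |R|=0.99129 <1
  x=-13.802: |R|=0.96096 <1
  x=-6.617: |R|=0.69887 <1
  x=-16.590: |R|=1.00893 >1
  x=-16.561: |R|=1.00850 >1
  x=-16.396: |R|=1.00606 >1
So |R|<1 on (-16.0000, 0).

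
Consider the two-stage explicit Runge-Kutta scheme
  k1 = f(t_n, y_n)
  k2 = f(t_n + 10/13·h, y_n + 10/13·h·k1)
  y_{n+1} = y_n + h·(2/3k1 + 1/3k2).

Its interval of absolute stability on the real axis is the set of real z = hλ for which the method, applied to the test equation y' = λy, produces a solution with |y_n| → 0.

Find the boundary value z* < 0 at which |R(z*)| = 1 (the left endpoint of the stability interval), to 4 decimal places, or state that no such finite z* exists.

Set f=λy, z=hλ:
  k1=λy_n ⇒ h·k1=z·y_n;  k2=λ(1+10/13z)y_n ⇒ h·k2=z(1+10/13z)y_n
  y_{n+1}/y_n = 1 + 2/3z + 1/3z(1+10/13z) = 1 + z + 10/39z²
  so R(z) = 1 + z + 10/39z².

Find x<0 with |R(x)|<1.
x=-1.23: |R|=0.1579
R=1: x+10/39x²=0 ⇒ x=−39/10=-3.9000; min R=1−1/(4·10/39)=0.0250>−1
Confirm numerically:
  x=-3.726: |R|=0.83376 <1
  x=-3.069: |R|=0.34607 <1
  x=-2.215: |R|=0.04301 <1
  x=-2.011: |R|=0.02595 <1
  x=-4.305: |R|=1.44706 >1
  x=-4.243: |R|=1.37317 >1
  x=-4.116: |R|=1.22796 >1
Interval (-3.9000, 0).

z* = -3.9000.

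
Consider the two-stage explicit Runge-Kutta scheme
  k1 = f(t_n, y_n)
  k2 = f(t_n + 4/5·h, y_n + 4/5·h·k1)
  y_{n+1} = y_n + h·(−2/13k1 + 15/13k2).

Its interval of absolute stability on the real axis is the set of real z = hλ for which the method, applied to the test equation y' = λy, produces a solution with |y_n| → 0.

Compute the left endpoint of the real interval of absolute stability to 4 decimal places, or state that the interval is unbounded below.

On y'=λy, z=hλ:
  k1=λy_n ⇒ h·k1=z·y_n;  k2=λ(1+4/5z)y_n ⇒ h·k2=z(1+4/5z)y_n
  y_{n+1}/y_n = 1 − 2/13z + 15/13z(1+4/5z) = 1 + z + 12/13z²
  so R(z) = 1 + z + 12/13z².

Boundary: |R(x)|=1, x<0.
x=-0.59: |R|=0.7313
R=1: x+12/13x²=0 ⇒ x=−13/12=-1.0833; min R=1−1/(4·12/13)=0.7292>−1
Confirm numerically:
  x=-1.062: |R|=0.97909 <1
  x=-0.650: |R|=0.74000 <1
  x=-0.639: |R|=0.73791 <1
  x=-0.480: |R|=0.73268 <1
  x=-1.391: |R|=1.39504 >1
  x=-1.175: |R|=1.09942 >1
  x=-1.132: |R|=1.05085 >1
So |R|<1 on (-1.0833, 0).

z* = -1.0833.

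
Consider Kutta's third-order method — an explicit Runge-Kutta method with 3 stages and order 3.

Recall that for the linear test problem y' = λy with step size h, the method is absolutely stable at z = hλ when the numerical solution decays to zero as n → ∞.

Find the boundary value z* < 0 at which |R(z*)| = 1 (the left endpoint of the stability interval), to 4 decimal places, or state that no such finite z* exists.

Set f=λy, z=hλ:
  order 3, 3-stage ⇒ R(z)=1+z+z^2/2+z^3/6
  (e.g. R(-0.95)=0.35835, |R|=0.35835)

Find x<0 with |R(x)|<1.
x=-0.95: |R|=0.3584
|R(-2.57)|=1.0966 |R(-1.7)|=0.0738 |R(-1.31)|=0.1734
Bisect:
  x_lo=-3.1023 |R|=2.2663  x_hi=-0.2458 |R|=0.7819
  mid=-1.67403 |R|=0.05472 →hi
  mid=-2.38814 |R|=0.80655 →hi
  mid=-2.74520 |R|=1.42516 →lo
  mid=-2.56667 |R|=1.09089 →lo
  mid=-2.47741 |R|=0.94283 →hi
  mid=-2.52204 |R|=1.01535 →lo
  mid=-2.49972 |R|=0.97872 →hi
  mid=-2.51088 |R|=0.99694 →hi
  mid=-2.51646 |R|=1.00612 →lo
  ...
  [-2.51280,-2.51262] ⇒ x*=-2.5127
Stable set (-2.5127, 0).

z* = -2.5127.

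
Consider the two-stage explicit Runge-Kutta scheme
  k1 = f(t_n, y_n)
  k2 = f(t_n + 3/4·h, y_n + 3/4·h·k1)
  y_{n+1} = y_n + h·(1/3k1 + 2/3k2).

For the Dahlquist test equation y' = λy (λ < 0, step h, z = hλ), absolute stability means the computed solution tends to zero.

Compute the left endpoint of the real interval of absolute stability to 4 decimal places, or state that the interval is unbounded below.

left endpoint -2.0000.

Test eqn y'=λy, z=hλ:
  k1=λy_n ⇒ h·k1=z·y_n;  k2=λ(1+3/4z)y_n ⇒ h·k2=z(1+3/4z)y_n
  y_{n+1}/y_n = 1 + 1/3z + 2/3z(1+3/4z) = 1 + z + 1/2z²
  R(z) = 1 + z + 1/2z².

Need |R(x)|<1, x<0.
x=-1.76: |R|=0.7888
R=1: x+1/2x²=0 ⇒ x=−2=-2.0000; min R=1−1/(4·1/2)=0.5000>−1
Confirm numerically:
  x=-1.904: |R|=0.90861 <1
  x=-1.805: |R|=0.82401 <1
  x=-1.717: |R|=0.75704 <1
  x=-1.598: |R|=0.67880 <1
  x=-2.403: |R|=1.48420 >1
  x=-2.085: |R|=1.08861 >1
Stable set (-2.0000, 0).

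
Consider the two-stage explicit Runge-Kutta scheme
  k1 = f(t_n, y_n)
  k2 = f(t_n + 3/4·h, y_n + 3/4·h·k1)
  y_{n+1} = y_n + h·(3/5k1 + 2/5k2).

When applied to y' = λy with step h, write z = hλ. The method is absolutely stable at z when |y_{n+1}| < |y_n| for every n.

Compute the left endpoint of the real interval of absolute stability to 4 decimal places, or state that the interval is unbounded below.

Set f=λy, z=hλ:
  k1=λy_n ⇒ h·k1=z·y_n;  k2=λ(1+3/4z)y_n ⇒ h·k2=z(1+3/4z)y_n
  y_{n+1}/y_n = 1 + 3/5z + 2/5z(1+3/4z) = 1 + z + 3/10z²
  Hence R(z) = 1 + z + 3/10z².

Solve |R(x)|<1 on ℝ⁻.
x=-1.01: |R|=0.2960
R=1: x+3/10x²=0 ⇒ x=−10/3=-3.3333; min R=1−1/(4·3/10)=0.1667>−1
Confirm numerically:
  x=-2.682: |R|=0.47594 <1
  x=-1.492: |R|=0.17582 <1
  x=-1.422: |R|=0.18463 <1
  x=-3.700: |R|=1.40700 >1
  x=-3.444: |R|=1.11434 >1
Stable set (-3.3333, 0).

left endpoint -3.3333.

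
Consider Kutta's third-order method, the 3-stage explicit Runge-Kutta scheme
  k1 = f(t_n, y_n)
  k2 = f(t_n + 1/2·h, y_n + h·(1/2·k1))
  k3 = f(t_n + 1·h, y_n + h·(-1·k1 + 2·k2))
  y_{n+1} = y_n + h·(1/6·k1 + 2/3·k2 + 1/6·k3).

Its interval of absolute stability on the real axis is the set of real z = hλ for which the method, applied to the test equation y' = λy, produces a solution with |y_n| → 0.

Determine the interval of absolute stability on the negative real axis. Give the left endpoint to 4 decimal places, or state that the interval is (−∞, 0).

(-2.5127, 0).

With y'=λy (z=hλ):
  order 3, 3-stage ⇒ R(z)=1+z+z^2/2+z^3/6
  (e.g. R(-1.53)=0.04352, |R|=0.04352)

Find x<0 with |R(x)|<1.
x=-1.53: |R|=0.0435
|R(-1.63)|=0.0233 |R(-1.47)|=0.0810 |R(-1)|=0.3333
Bisect:
  x_lo=-2.8772 |R|=1.7078  x_hi=-0.2841 |R|=0.7524
  mid=-1.58066 |R|=0.01038 →hi
  mid=-2.22893 |R|=0.59047 →hi
  mid=-2.55307 |R|=1.06754 →lo
  mid=-2.39100 |R|=0.81074 →hi
  mid=-2.47204 |R|=0.93431 →hi
  mid=-2.51255 |R|=0.99968 →hi
  mid=-2.53281 |R|=1.03330 →lo
  ...
  [-2.51287,-2.51271] ⇒ x*=-2.5127
Stable set (-2.5127, 0).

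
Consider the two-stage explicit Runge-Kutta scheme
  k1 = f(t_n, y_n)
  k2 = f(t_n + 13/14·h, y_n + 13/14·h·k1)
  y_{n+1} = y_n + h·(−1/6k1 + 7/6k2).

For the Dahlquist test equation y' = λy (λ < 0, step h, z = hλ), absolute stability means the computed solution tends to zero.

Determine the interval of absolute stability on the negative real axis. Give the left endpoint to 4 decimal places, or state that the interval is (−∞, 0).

(-0.9231, 0).

On y'=λy, z=hλ:
  k1=λy_n ⇒ h·k1=z·y_n;  k2=λ(1+13/14z)y_n ⇒ h·k2=z(1+13/14z)y_n
  y_{n+1}/y_n = 1 − 1/6z + 7/6z(1+13/14z) = 1 + z + 13/12z²
  ⇒ R(z) = 1 + z + 13/12z².

Find x<0 with |R(x)|<1.
x=-1.71: |R|=2.4578
R=1: x+13/12x²=0 ⇒ x=−12/13=-0.9231; min R=1−1/(4·13/12)=0.7692>−1
Confirm numerically:
  x=-0.895: |R|=0.97278 <1
  x=-0.839: |R|=0.92358 <1
  x=-0.601: |R|=0.79030 <1
  x=-1.310: |R|=1.54911 >1
  x=-0.950: |R|=1.02771 >1
So |R|<1 on (-0.9231, 0).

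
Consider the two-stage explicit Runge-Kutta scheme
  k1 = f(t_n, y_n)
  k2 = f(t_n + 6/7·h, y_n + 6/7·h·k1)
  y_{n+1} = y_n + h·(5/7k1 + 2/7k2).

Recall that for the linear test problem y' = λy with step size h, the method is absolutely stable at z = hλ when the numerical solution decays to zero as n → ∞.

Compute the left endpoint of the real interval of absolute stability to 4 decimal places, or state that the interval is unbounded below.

z* = -4.0833.

On y'=λy, z=hλ:
  k1=λy_n ⇒ h·k1=z·y_n;  k2=λ(1+6/7z)y_n ⇒ h·k2=z(1+6/7z)y_n
  y_{n+1}/y_n = 1 + 5/7z + 2/7z(1+6/7z) = 1 + z + 12/49z²
  Hence R(z) = 1 + z + 12/49z².

Boundary: |R(x)|=1, x<0.
x=-0.48: |R|=0.5764
R=1: x+12/49x²=0 ⇒ x=−49/12=-4.0833; min R=1−1/(4·12/49)=-0.0208>−1
Confirm numerically:
  x=-3.956: |R|=0.87664 <1
  x=-2.971: |R|=0.19068 <1
  x=-2.639: |R|=0.06655 <1
  x=-4.595: |R|=1.57578 >1
  x=-4.282: |R|=1.20833 >1
  x=-4.144: |R|=1.06157 >1
Stable set (-4.0833, 0).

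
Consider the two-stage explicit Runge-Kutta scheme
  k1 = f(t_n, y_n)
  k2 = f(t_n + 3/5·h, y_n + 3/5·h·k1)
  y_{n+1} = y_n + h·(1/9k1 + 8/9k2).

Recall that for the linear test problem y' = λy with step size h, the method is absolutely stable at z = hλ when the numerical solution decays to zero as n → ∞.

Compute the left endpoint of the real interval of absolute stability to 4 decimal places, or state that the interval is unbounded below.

Test eqn y'=λy, z=hλ:
  k1=λy_n ⇒ h·k1=z·y_n;  k2=λ(1+3/5z)y_n ⇒ h·k2=z(1+3/5z)y_n
  y_{n+1}/y_n = 1 + 1/9z + 8/9z(1+3/5z) = 1 + z + 8/15z²
  so R(z) = 1 + z + 8/15z².

Need |R(x)|<1, x<0.
x=-1.6: |R|=0.7653
R=1: x+8/15x²=0 ⇒ x=−15/8=-1.8750; min R=1−1/(4·8/15)=0.5312>−1
Confirm numerically:
  x=-1.756: |R|=0.88855 <1
  x=-1.215: |R|=0.57232 <1
  x=-0.856: |R|=0.53479 <1
  x=-2.361: |R|=1.61197 >1
  x=-2.255: |R|=1.45701 >1
Interval (-1.8750, 0).

left endpoint -1.8750.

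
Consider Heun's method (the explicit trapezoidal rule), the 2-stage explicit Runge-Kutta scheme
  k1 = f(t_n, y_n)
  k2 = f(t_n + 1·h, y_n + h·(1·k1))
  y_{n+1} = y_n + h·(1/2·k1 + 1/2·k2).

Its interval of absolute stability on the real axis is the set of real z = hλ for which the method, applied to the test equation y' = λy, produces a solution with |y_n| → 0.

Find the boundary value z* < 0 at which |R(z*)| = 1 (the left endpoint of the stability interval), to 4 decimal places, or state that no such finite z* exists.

z* = -2.0000.

On y'=λy, z=hλ:
  order 2, 2-stage ⇒ R(z)=1+z+z^2/2
  (e.g. R(-0.55)=0.60125, |R|=0.60125)

Need |R(x)|<1, x<0.
x=-0.55: |R|=0.6013
|R(-2.22)|=1.2442 |R(-0.86)|=0.5098 |R(-0.83)|=0.5145
Bisect:
  x_lo=-2.6174 |R|=1.8081  x_hi=-0.2644 |R|=0.7705
  mid=-1.44094 |R|=0.59721 →hi
  mid=-2.02919 |R|=1.02961 →lo
  mid=-1.73506 |R|=0.77016 →hi
  mid=-1.88213 |R|=0.88907 →hi
  mid=-1.95566 |R|=0.95664 →hi
  mid=-1.99242 |R|=0.99245 →hi
  mid=-2.01080 |R|=1.01086 →lo
  ...
  [-2.00003,-1.99989] ⇒ x*=-2.0000
Interval (-2.0000, 0).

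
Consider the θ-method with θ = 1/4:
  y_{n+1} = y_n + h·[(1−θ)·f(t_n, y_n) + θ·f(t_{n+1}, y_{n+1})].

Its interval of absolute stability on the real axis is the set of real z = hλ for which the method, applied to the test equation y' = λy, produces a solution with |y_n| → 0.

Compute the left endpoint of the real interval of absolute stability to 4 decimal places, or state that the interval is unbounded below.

Test eqn y'=λy, z=hλ:
  y_{n+1} = y_n + z·[3/4·y_n + 1/4·y_{n+1}] ⇒ (1 − 1/4z)y_{n+1} = (1 + 3/4z)y_n
  Hence R(z) = (1 + 3/4z)/(1 − 1/4z).

Solve |R(x)|<1 on ℝ⁻.
x=-0.78: |R|=0.3473
R=−1: 1+3/4x = −1+1/4x ⇒ -1/2x=2 ⇒ x=2/(-1/2)=-4.0000
Confirm numerically:
  x=-3.922: |R|=0.98031 <1
  x=-3.772: |R|=0.94133 <1
  x=-2.682: |R|=0.60551 <1
  x=-2.503: |R|=0.53960 <1
  x=-4.251: |R|=1.06084 >1
  x=-4.197: |R|=1.04807 >1
  x=-4.070: |R|=1.01735 >1
Interval (-4.0000, 0).

z* = -4.0000.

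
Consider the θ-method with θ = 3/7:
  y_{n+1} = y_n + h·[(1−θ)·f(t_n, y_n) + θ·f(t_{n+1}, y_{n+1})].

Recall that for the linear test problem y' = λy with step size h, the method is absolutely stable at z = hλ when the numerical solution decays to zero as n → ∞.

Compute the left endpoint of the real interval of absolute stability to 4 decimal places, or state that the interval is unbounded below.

On y'=λy, z=hλ:
  y_{n+1} = y_n + z·[4/7·y_n + 3/7·y_{n+1}] ⇒ (1 − 3/7z)y_{n+1} = (1 + 4/7z)y_n
  R(z) = (1 + 4/7z)/(1 − 3/7z).

Boundary: |R(x)|=1, x<0.
x=-0.53: |R|=0.5681
R=−1: 1+4/7x = −1+3/7x ⇒ -1/7x=2 ⇒ x=2/(-1/7)=-14.0000
Confirm numerically:
  x=-9.089: |R|=0.85668 <1
  x=-7.978: |R|=0.80533 <1
  x=-7.674: |R|=0.78929 <1
  x=-7.543: |R|=0.78207 <1
  x=-14.436: |R|=1.00867 >1
  x=-14.310: |R|=1.00621 >1
  x=-14.278: |R|=1.00558 >1
So |R|<1 on (-14.0000, 0).

left endpoint -14.0000.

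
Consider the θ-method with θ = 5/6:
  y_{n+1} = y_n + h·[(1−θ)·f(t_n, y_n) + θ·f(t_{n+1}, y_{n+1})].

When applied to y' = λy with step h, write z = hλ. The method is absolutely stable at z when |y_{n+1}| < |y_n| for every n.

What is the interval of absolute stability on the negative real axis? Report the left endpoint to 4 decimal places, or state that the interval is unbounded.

unbounded; (−∞, 0).

Test eqn y'=λy, z=hλ:
  y_{n+1} = y_n + z·[1/6·y_n + 5/6·y_{n+1}] ⇒ (1 − 5/6z)y_{n+1} = (1 + 1/6z)y_n
  ⇒ R(z) = (1 + 1/6z)/(1 − 5/6z).

Need |R(x)|<1, x<0.
x=-1.61: |R|=0.3125
x=-2: |R|=0.2500
x=-10: |R|=0.0714
x=-100: |R|=0.1858
θ=5/6≥1/2 ⇒ |1+1/6x|<|1−5/6x| ∀x<0 ⇒ stable on all of ℝ⁻.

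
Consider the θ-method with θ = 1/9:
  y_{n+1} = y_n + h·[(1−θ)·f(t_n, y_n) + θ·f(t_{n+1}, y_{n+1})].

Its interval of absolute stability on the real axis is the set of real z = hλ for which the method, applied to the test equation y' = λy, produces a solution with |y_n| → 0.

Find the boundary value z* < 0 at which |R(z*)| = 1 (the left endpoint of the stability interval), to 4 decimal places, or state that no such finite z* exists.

z* = -2.5714.

With y'=λy (z=hλ):
  y_{n+1} = y_n + z·[8/9·y_n + 1/9·y_{n+1}] ⇒ (1 − 1/9z)y_{n+1} = (1 + 8/9z)y_n
  ⇒ R(z) = (1 + 8/9z)/(1 − 1/9z).

Boundary: |R(x)|=1, x<0.
x=-0.82: |R|=0.2485
R=−1: 1+8/9x = −1+1/9x ⇒ -7/9x=2 ⇒ x=2/(-7/9)=-2.5714
Confirm numerically:
  x=-2.421: |R|=0.90780 <1
  x=-1.977: |R|=0.62093 <1
  x=-1.775: |R|=0.48260 <1
  x=-3.132: |R|=1.32344 >1
  x=-3.063: |R|=1.28525 >1
  x=-2.840: |R|=1.15878 >1
So |R|<1 on (-2.5714, 0).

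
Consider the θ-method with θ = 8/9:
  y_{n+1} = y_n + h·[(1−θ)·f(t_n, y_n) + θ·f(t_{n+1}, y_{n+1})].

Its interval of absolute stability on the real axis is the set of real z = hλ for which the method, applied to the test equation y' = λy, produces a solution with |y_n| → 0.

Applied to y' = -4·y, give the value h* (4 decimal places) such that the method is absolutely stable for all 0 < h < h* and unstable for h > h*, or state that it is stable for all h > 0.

On y'=λy, z=hλ:
  y_{n+1} = y_n + z·[1/9·y_n + 8/9·y_{n+1}] ⇒ (1 − 8/9z)y_{n+1} = (1 + 1/9z)y_n
  ⇒ R(z) = (1 + 1/9z)/(1 − 8/9z).

Boundary: |R(x)|=1, x<0.
x=-0.53: |R|=0.6397
x=-2: |R|=0.2800
x=-10: |R|=0.0112
x=-100: |R|=0.1125
θ=8/9≥1/2 ⇒ |1+1/9x|<|1−8/9x| ∀x<0 ⇒ interval (−∞,0).

unbounded; (−∞, 0). Any h>0 works for λ=-4.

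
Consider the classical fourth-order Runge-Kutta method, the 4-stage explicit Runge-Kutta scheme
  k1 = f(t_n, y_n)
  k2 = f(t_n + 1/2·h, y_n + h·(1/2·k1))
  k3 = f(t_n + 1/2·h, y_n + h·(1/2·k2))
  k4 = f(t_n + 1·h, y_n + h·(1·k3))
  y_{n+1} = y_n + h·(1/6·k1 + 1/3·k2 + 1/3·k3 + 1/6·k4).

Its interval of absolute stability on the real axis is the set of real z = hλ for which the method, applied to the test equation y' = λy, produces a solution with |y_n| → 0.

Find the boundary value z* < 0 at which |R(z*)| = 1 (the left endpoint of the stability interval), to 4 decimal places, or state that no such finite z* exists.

left endpoint -2.7853.

Test eqn y'=λy, z=hλ:
  order 4, 4-stage ⇒ R(z)=1+z+z^2/2+z^3/6+z^4/24
  (e.g. R(-1.48)=0.27481, |R|=0.27481)

Boundary: |R(x)|=1, x<0.
x=-1.48: |R|=0.2748
|R(-2.73)|=0.9198 |R(-0.94)|=0.3959 |R(-0.82)|=0.4431
Bisect:
  x_lo=-3.3164 |R|=2.1438  x_hi=-0.1985 |R|=0.8200
  mid=-1.75744 |R|=0.27966 →hi
  mid=-2.53690 |R|=0.68569 →hi
  mid=-2.92664 |R|=1.23487 →lo
  mid=-2.73177 |R|=0.92226 →hi
  mid=-2.82920 |R|=1.06824 →lo
  mid=-2.78049 |R|=0.99278 →hi
  mid=-2.80484 |R|=1.02988 →lo
  mid=-2.79266 |R|=1.01117 →lo
  mid=-2.78658 |R|=1.00193 →lo
  ...
  [-2.78543,-2.78524] ⇒ x*=-2.7853
Interval (-2.7853, 0).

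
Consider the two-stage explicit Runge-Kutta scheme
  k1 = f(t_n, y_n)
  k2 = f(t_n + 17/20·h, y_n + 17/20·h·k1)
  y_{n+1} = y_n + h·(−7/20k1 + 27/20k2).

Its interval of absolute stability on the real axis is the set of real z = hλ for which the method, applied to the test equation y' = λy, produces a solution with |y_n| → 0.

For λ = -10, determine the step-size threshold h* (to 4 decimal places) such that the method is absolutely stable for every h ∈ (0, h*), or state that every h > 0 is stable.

With y'=λy (z=hλ):
  k1=λy_n ⇒ h·k1=z·y_n;  k2=λ(1+17/20z)y_n ⇒ h·k2=z(1+17/20z)y_n
  y_{n+1}/y_n = 1 − 7/20z + 27/20z(1+17/20z) = 1 + z + 459/400z²
  so R(z) = 1 + z + 459/400z².

Find x<0 with |R(x)|<1.
x=-0.68: |R|=0.8506
R=1: x+459/400x²=0 ⇒ x=−400/459=-0.8715; min R=1−1/(4·459/400)=0.7821>−1
Confirm numerically:
  x=-0.747: |R|=0.89332 <1
  x=-0.685: |R|=0.85344 <1
  x=-0.435: |R|=0.78214 <1
  x=-1.034: |R|=1.19286 >1
  x=-0.983: |R|=1.12582 >1
Stable set (-0.8715, 0).

(-0.8715,0); λ=-10 ⇒ h* = (400/459)/10 = 0.0871.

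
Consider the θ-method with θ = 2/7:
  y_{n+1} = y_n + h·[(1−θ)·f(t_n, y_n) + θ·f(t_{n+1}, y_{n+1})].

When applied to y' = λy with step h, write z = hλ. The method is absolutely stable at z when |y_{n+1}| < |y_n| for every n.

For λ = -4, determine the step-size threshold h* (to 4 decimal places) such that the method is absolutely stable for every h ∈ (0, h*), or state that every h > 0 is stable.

(-4.6667,0); λ=-4 ⇒ h* = (14/3)/4 = 1.1667.

On y'=λy, z=hλ:
  y_{n+1} = y_n + z·[5/7·y_n + 2/7·y_{n+1}] ⇒ (1 − 2/7z)y_{n+1} = (1 + 5/7z)y_n
  so R(z) = (1 + 5/7z)/(1 − 2/7z).

Find x<0 with |R(x)|<1.
x=-0.5: |R|=0.5625
R=−1: 1+5/7x = −1+2/7x ⇒ -3/7x=2 ⇒ x=2/(-3/7)=-4.6667
Confirm numerically:
  x=-4.508: |R|=0.97028 <1
  x=-4.057: |R|=0.87899 <1
  x=-2.911: |R|=0.58922 <1
  x=-5.143: |R|=1.08267 >1
  x=-5.061: |R|=1.06909 >1
  x=-4.810: |R|=1.02587 >1
Interval (-4.6667, 0).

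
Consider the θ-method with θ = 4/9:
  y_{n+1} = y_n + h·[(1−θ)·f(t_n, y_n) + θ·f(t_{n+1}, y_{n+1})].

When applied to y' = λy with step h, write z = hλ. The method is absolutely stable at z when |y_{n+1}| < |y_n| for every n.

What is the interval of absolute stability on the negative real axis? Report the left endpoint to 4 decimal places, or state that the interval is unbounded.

With y'=λy (z=hλ):
  y_{n+1} = y_n + z·[5/9·y_n + 4/9·y_{n+1}] ⇒ (1 − 4/9z)y_{n+1} = (1 + 5/9z)y_n
  ⇒ R(z) = (1 + 5/9z)/(1 − 4/9z).

Find x<0 with |R(x)|<1.
x=-1.27: |R|=0.1882
R=−1: 1+5/9x = −1+4/9x ⇒ -1/9x=2 ⇒ x=2/(-1/9)=-18.0000
Confirm numerically:
  x=-12.388: |R|=0.90415 <1
  x=-11.321: |R|=0.87696 <1
  x=-9.044: |R|=0.80175 <1
  x=-18.482: |R|=1.00581 >1
  x=-18.217: |R|=1.00265 >1
  x=-18.212: |R|=1.00259 >1
So |R|<1 on (-18.0000, 0).

(-18.0000, 0).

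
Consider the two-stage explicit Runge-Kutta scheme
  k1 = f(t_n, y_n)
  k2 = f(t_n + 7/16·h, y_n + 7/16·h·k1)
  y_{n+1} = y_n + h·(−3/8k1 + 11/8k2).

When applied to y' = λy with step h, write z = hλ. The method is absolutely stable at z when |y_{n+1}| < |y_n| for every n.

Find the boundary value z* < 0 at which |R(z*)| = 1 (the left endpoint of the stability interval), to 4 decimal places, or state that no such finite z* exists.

left endpoint -1.6623.

Test eqn y'=λy, z=hλ:
  k1=λy_n ⇒ h·k1=z·y_n;  k2=λ(1+7/16z)y_n ⇒ h·k2=z(1+7/16z)y_n
  y_{n+1}/y_n = 1 − 3/8z + 11/8z(1+7/16z) = 1 + z + 77/128z²
  ⇒ R(z) = 1 + z + 77/128z².

Find x<0 with |R(x)|<1.
x=-1.03: |R|=0.6082
R=1: x+77/128x²=0 ⇒ x=−128/77=-1.6623; min R=1−1/(4·77/128)=0.5844>−1
Confirm numerically:
  x=-1.609: |R|=0.94837 <1
  x=-1.604: |R|=0.94371 <1
  x=-0.756: |R|=0.58781 <1
  x=-2.015: |R|=1.42748 >1
  x=-1.939: |R|=1.32271 >1
  x=-1.911: |R|=1.28586 >1
Interval (-1.6623, 0).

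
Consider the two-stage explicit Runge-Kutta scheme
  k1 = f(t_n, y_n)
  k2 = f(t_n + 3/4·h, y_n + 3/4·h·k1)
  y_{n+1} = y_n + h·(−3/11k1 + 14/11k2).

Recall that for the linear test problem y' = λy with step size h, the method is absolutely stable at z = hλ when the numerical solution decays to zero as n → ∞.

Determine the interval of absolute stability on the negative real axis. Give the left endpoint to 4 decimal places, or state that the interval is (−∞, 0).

z∈(-1.0476,0).

With y'=λy (z=hλ):
  k1=λy_n ⇒ h·k1=z·y_n;  k2=λ(1+3/4z)y_n ⇒ h·k2=z(1+3/4z)y_n
  y_{n+1}/y_n = 1 − 3/11z + 14/11z(1+3/4z) = 1 + z + 21/22z²
  ⇒ R(z) = 1 + z + 21/22z².

Need |R(x)|<1, x<0.
x=-0.66: |R|=0.7558
R=1: x+21/22x²=0 ⇒ x=−22/21=-1.0476; min R=1−1/(4·21/22)=0.7381>−1
Confirm numerically:
  x=-0.939: |R|=0.90264 <1
  x=-0.858: |R|=0.84470 <1
  x=-0.627: |R|=0.74826 <1
  x=-0.572: |R|=0.74031 <1
  x=-1.547: |R|=1.73743 >1
  x=-1.229: |R|=1.21278 >1
  x=-1.167: |R|=1.13298 >1
Interval (-1.0476, 0).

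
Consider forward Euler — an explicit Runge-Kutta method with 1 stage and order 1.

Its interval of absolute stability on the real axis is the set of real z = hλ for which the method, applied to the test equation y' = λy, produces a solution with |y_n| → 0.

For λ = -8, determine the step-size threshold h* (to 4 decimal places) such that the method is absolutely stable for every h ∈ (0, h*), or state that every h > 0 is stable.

(-2.0000,0); λ=-8 ⇒ h* = 0.2500.

On y'=λy, z=hλ:
  order 1, 1-stage ⇒ R(z)=1+z
  (e.g. R(-0.84)=0.16000, |R|=0.16000)

Boundary: |R(x)|=1, x<0.
x=-0.84: |R|=0.1600
|R(-2.03)|=1.0300 |R(-1.81)|=0.8100 |R(-0.87)|=0.1300
Bisect:
  x_lo=-2.6085 |R|=1.6085  x_hi=-0.3720 |R|=0.6280
  mid=-1.49026 |R|=0.49026 →hi
  mid=-2.04940 |R|=1.04940 →lo
  mid=-1.76983 |R|=0.76983 →hi
  mid=-1.90961 |R|=0.90961 →hi
  mid=-1.97951 |R|=0.97951 →hi
  mid=-2.01445 |R|=1.01445 →lo
  mid=-1.99698 |R|=0.99698 →hi
  mid=-2.00572 |R|=1.00572 →lo
  mid=-2.00135 |R|=1.00135 →lo
  mid=-1.99916 |R|=0.99916 →hi
  ...
  [-2.00012,-1.99998] ⇒ x*=-2.0000
Interval (-2.0000, 0).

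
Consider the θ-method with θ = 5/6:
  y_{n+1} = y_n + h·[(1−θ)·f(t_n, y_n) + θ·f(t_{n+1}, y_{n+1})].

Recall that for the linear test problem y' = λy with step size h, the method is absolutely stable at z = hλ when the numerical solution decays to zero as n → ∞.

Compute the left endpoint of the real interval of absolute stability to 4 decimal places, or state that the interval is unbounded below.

Set f=λy, z=hλ:
  y_{n+1} = y_n + z·[1/6·y_n + 5/6·y_{n+1}] ⇒ (1 − 5/6z)y_{n+1} = (1 + 1/6z)y_n
  so R(z) = (1 + 1/6z)/(1 − 5/6z).

Boundary: |R(x)|=1, x<0.
x=-0.65: |R|=0.5784
x=-2: |R|=0.2500
x=-10: |R|=0.0714
x=-100: |R|=0.1858
θ=5/6≥1/2 ⇒ |1+1/6x|<|1−5/6x| ∀x<0 ⇒ interval (−∞,0).

unbounded; (−∞, 0).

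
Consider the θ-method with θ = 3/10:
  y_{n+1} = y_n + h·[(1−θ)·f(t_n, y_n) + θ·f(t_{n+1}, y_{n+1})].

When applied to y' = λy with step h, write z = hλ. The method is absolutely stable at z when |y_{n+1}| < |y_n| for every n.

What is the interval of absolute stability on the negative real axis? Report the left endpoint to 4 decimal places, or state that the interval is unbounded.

Test eqn y'=λy, z=hλ:
  y_{n+1} = y_n + z·[7/10·y_n + 3/10·y_{n+1}] ⇒ (1 − 3/10z)y_{n+1} = (1 + 7/10z)y_n
  Hence R(z) = (1 + 7/10z)/(1 − 3/10z).

Need |R(x)|<1, x<0.
x=-1.55: |R|=0.0580
R=−1: 1+7/10x = −1+3/10x ⇒ -2/5x=2 ⇒ x=2/(-2/5)=-5.0000
Confirm numerically:
  x=-4.645: |R|=0.94067 <1
  x=-4.024: |R|=0.82312 <1
  x=-3.080: |R|=0.60083 <1
  x=-2.278: |R|=0.35321 <1
  x=-5.490: |R|=1.07405 >1
  x=-5.283: |R|=1.04379 >1
So |R|<1 on (-5.0000, 0).

z∈(-5.0000,0).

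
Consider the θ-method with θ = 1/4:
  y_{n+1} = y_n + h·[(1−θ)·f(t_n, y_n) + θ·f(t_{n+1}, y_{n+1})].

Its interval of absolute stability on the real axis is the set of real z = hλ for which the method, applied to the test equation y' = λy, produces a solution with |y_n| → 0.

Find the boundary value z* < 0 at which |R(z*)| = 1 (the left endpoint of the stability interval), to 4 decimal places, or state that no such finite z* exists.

Test eqn y'=λy, z=hλ:
  y_{n+1} = y_n + z·[3/4·y_n + 1/4·y_{n+1}] ⇒ (1 − 1/4z)y_{n+1} = (1 + 3/4z)y_n
  Hence R(z) = (1 + 3/4z)/(1 − 1/4z).

Need |R(x)|<1, x<0.
x=-1.53: |R|=0.1067
R=−1: 1+3/4x = −1+1/4x ⇒ -1/2x=2 ⇒ x=2/(-1/2)=-4.0000
Confirm numerically:
  x=-3.226: |R|=0.78577 <1
  x=-3.129: |R|=0.75565 <1
  x=-2.997: |R|=0.71331 <1
  x=-2.482: |R|=0.53163 <1
  x=-4.328: |R|=1.07877 >1
  x=-4.075: |R|=1.01858 >1
Stable set (-4.0000, 0).

z* = -4.0000.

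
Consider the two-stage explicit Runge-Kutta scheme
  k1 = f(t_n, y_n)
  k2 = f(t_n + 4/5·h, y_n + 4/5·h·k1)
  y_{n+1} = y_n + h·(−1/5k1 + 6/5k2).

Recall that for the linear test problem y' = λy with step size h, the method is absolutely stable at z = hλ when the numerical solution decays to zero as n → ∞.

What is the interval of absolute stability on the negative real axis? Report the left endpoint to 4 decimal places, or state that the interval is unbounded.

(-1.0417, 0).

Test eqn y'=λy, z=hλ:
  k1=λy_n ⇒ h·k1=z·y_n;  k2=λ(1+4/5z)y_n ⇒ h·k2=z(1+4/5z)y_n
  y_{n+1}/y_n = 1 − 1/5z + 6/5z(1+4/5z) = 1 + z + 24/25z²
  so R(z) = 1 + z + 24/25z².

Need |R(x)|<1, x<0.
x=-1.5: |R|=1.6600
R=1: x+24/25x²=0 ⇒ x=−25/24=-1.0417; min R=1−1/(4·24/25)=0.7396>−1
Confirm numerically:
  x=-0.872: |R|=0.85797 <1
  x=-0.626: |R|=0.75020 <1
  x=-0.604: |R|=0.74622 <1
  x=-1.502: |R|=1.66376 >1
  x=-1.333: |R|=1.37281 >1
  x=-1.209: |R|=1.19421 >1
So |R|<1 on (-1.0417, 0).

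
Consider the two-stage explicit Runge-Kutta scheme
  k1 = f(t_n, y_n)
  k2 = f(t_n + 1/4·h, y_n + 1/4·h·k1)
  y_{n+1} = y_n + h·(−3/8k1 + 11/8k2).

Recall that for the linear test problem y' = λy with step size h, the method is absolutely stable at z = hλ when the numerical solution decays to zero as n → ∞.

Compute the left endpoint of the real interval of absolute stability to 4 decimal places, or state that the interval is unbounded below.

left endpoint -2.9091.

Test eqn y'=λy, z=hλ:
  k1=λy_n ⇒ h·k1=z·y_n;  k2=λ(1+1/4z)y_n ⇒ h·k2=z(1+1/4z)y_n
  y_{n+1}/y_n = 1 − 3/8z + 11/8z(1+1/4z) = 1 + z + 11/32z²
  ⇒ R(z) = 1 + z + 11/32z².

Boundary: |R(x)|=1, x<0.
x=-0.42: |R|=0.6406
R=1: x+11/32x²=0 ⇒ x=−32/11=-2.9091; min R=1−1/(4·11/32)=0.2727>−1
Confirm numerically:
  x=-2.708: |R|=0.81281 <1
  x=-2.570: |R|=0.70043 <1
  x=-1.371: |R|=0.27513 <1
  x=-3.318: |R|=1.46639 >1
  x=-3.077: |R|=1.17760 >1
So |R|<1 on (-2.9091, 0).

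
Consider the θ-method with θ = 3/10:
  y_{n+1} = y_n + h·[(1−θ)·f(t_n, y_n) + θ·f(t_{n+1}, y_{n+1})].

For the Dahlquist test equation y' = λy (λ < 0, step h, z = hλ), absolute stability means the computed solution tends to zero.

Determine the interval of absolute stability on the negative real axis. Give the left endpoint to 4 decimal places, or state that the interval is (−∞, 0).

z∈(-5.0000,0).

Set f=λy, z=hλ:
  y_{n+1} = y_n + z·[7/10·y_n + 3/10·y_{n+1}] ⇒ (1 − 3/10z)y_{n+1} = (1 + 7/10z)y_n
  Hence R(z) = (1 + 7/10z)/(1 − 3/10z).

Boundary: |R(x)|=1, x<0.
x=-0.98: |R|=0.2427
R=−1: 1+7/10x = −1+3/10x ⇒ -2/5x=2 ⇒ x=2/(-2/5)=-5.0000
Confirm numerically:
  x=-2.827: |R|=0.52968 <1
  x=-2.623: |R|=0.46791 <1
  x=-2.211: |R|=0.32929 <1
  x=-5.342: |R|=1.05256 >1
  x=-5.280: |R|=1.04334 >1
Stable set (-5.0000, 0).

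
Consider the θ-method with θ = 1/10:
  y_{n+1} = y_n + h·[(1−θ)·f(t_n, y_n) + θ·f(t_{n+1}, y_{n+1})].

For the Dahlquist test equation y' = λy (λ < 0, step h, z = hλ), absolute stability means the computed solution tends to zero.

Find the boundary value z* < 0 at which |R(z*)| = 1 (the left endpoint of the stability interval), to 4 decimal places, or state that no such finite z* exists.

On y'=λy, z=hλ:
  y_{n+1} = y_n + z·[9/10·y_n + 1/10·y_{n+1}] ⇒ (1 − 1/10z)y_{n+1} = (1 + 9/10z)y_n
  Hence R(z) = (1 + 9/10z)/(1 − 1/10z).

Find x<0 with |R(x)|<1.
x=-0.56: |R|=0.4697
R=−1: 1+9/10x = −1+1/10x ⇒ -4/5x=2 ⇒ x=2/(-4/5)=-2.5000
Confirm numerically:
  x=-2.141: |R|=0.76345 <1
  x=-1.495: |R|=0.30057 <1
  x=-1.191: |R|=0.06425 <1
  x=-1.061: |R|=0.04077 <1
  x=-2.940: |R|=1.27202 >1
  x=-2.876: |R|=1.23361 >1
  x=-2.594: |R|=1.05971 >1
Interval (-2.5000, 0).

left endpoint -2.5000.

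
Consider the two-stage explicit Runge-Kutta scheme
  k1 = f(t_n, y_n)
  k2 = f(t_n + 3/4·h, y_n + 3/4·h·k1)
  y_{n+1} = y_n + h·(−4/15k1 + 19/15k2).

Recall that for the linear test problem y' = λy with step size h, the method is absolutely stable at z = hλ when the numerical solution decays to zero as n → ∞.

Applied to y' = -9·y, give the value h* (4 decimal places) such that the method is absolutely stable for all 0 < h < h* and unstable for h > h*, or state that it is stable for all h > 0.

With y'=λy (z=hλ):
  k1=λy_n ⇒ h·k1=z·y_n;  k2=λ(1+3/4z)y_n ⇒ h·k2=z(1+3/4z)y_n
  y_{n+1}/y_n = 1 − 4/15z + 19/15z(1+3/4z) = 1 + z + 19/20z²
  so R(z) = 1 + z + 19/20z².

Find x<0 with |R(x)|<1.
x=-1.43: |R|=1.5127
R=1: x+19/20x²=0 ⇒ x=−20/19=-1.0526; min R=1−1/(4·19/20)=0.7368>−1
Confirm numerically:
  x=-0.718: |R|=0.77175 <1
  x=-0.552: |R|=0.73747 <1
  x=-0.493: |R|=0.73790 <1
  x=-1.306: |R|=1.31435 >1
  x=-1.148: |R|=1.10401 >1
So |R|<1 on (-1.0526, 0).

(-1.0526,0); λ=-9 ⇒ h* = (20/19)/9 = 0.1170.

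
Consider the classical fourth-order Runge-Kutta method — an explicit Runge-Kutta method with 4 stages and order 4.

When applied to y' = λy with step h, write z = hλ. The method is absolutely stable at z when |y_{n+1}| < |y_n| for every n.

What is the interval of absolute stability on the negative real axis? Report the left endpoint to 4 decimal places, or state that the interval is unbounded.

(-2.7853, 0).

With y'=λy (z=hλ):
  order 4, 4-stage ⇒ R(z)=1+z+z^2/2+z^3/6+z^4/24
  (e.g. R(-1.21)=0.31611, |R|=0.31611)

Solve |R(x)|<1 on ℝ⁻.
x=-1.21: |R|=0.3161
|R(-2.88)|=1.1524 |R(-2.71)|=0.8923 |R(-0.88)|=0.4186
Bisect:
  x_lo=-3.2448 |R|=1.9444  x_hi=-0.3761 |R|=0.6866
  mid=-1.81045 |R|=0.28703 →hi
  mid=-2.52760 |R|=0.67609 →hi
  mid=-2.88618 |R|=1.16306 →lo
  mid=-2.70689 |R|=0.88808 →hi
  mid=-2.79653 |R|=1.01708 →lo
  mid=-2.75171 |R|=0.95054 →hi
  mid=-2.77412 |R|=0.98329 →hi
  mid=-2.78533 |R|=1.00005 →lo
  ...
  [-2.78533,-2.78515] ⇒ x*=-2.7853
So |R|<1 on (-2.7853, 0).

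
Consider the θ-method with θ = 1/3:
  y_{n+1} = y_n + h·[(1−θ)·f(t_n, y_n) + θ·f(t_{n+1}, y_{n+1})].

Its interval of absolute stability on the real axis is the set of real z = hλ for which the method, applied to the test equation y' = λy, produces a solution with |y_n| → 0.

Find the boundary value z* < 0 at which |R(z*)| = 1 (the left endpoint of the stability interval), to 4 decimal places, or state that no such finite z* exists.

left endpoint -6.0000.

Test eqn y'=λy, z=hλ:
  y_{n+1} = y_n + z·[2/3·y_n + 1/3·y_{n+1}] ⇒ (1 − 1/3z)y_{n+1} = (1 + 2/3z)y_n
  ⇒ R(z) = (1 + 2/3z)/(1 − 1/3z).

Boundary: |R(x)|=1, x<0.
x=-1.58: |R|=0.0349
R=−1: 1+2/3x = −1+1/3x ⇒ -1/3x=2 ⇒ x=2/(-1/3)=-6.0000
Confirm numerically:
  x=-4.986: |R|=0.87303 <1
  x=-4.952: |R|=0.86821 <1
  x=-3.558: |R|=0.62763 <1
  x=-3.084: |R|=0.52071 <1
  x=-6.447: |R|=1.04732 >1
  x=-6.300: |R|=1.03226 >1
  x=-6.155: |R|=1.01693 >1
Interval (-6.0000, 0).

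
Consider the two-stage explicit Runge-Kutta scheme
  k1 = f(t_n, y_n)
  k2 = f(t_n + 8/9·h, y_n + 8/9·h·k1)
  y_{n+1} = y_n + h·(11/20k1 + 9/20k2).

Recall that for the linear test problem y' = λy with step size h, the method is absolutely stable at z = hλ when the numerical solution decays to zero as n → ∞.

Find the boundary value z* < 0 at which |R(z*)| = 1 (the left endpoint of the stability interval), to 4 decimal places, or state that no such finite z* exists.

left endpoint -2.5000.

On y'=λy, z=hλ:
  k1=λy_n ⇒ h·k1=z·y_n;  k2=λ(1+8/9z)y_n ⇒ h·k2=z(1+8/9z)y_n
  y_{n+1}/y_n = 1 + 11/20z + 9/20z(1+8/9z) = 1 + z + 2/5z²
  ⇒ R(z) = 1 + z + 2/5z².

Solve |R(x)|<1 on ℝ⁻.
x=-1.51: |R|=0.4020
R=1: x+2/5x²=0 ⇒ x=−5/2=-2.5000; min R=1−1/(4·2/5)=0.3750>−1
Confirm numerically:
  x=-2.399: |R|=0.90308 <1
  x=-1.673: |R|=0.44657 <1
  x=-1.399: |R|=0.38388 <1
  x=-2.962: |R|=1.54738 >1
  x=-2.894: |R|=1.45609 >1
Interval (-2.5000, 0).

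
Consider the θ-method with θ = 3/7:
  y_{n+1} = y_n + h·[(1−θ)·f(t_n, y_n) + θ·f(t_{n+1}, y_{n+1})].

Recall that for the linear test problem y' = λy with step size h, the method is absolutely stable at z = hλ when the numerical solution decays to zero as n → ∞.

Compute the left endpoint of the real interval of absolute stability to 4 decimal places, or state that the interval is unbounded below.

z* = -14.0000.

Set f=λy, z=hλ:
  y_{n+1} = y_n + z·[4/7·y_n + 3/7·y_{n+1}] ⇒ (1 − 3/7z)y_{n+1} = (1 + 4/7z)y_n
  R(z) = (1 + 4/7z)/(1 − 3/7z).

Solve |R(x)|<1 on ℝ⁻.
x=-0.65: |R|=0.4916
R=−1: 1+4/7x = −1+3/7x ⇒ -1/7x=2 ⇒ x=2/(-1/7)=-14.0000
Confirm numerically:
  x=-11.293: |R|=0.93378 <1
  x=-7.295: |R|=0.76787 <1
  x=-6.965: |R|=0.74780 <1
  x=-6.820: |R|=0.73853 <1
  x=-14.418: |R|=1.00832 >1
  x=-14.281: |R|=1.00564 >1
  x=-14.196: |R|=1.00395 >1
Stable set (-14.0000, 0).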